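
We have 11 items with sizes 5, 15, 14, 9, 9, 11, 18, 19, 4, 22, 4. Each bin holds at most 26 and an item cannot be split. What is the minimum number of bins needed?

6

Total = 22 + 19 + 18 + 15 + 14 + 11 + 9 + 9 + 5 + 4 + 4 = 130.
Lower bound: ⌈130/26⌉ = 5 bins.
A packing using 6 bins:
  bin 1: 22 + 4 = 26
  bin 2: 19 + 5 = 24
  bin 3: 18 + 4 = 22
  bin 4: 15 + 11 = 26
  bin 5: 14 + 9 = 23
  bin 6: 9 = 9
No arrangement into 5 bins stays within capacity, so 6 is optimal.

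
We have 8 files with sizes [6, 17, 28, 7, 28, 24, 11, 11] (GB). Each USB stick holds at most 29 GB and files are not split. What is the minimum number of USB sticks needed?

Total = 28 + 28 + 24 + 17 + 11 + 11 + 7 + 6 = 132 GB.
Lower bound: ⌈132/29⌉ = 5 USB sticks.
A packing using 5 USB sticks:
  USB stick 1: 28 = 28
  USB stick 2: 28 = 28
  USB stick 3: 24 = 24
  USB stick 4: 17 + 11 = 28
  USB stick 5: 11 + 7 + 6 = 24
This matches the lower bound, so 5 is optimal.

5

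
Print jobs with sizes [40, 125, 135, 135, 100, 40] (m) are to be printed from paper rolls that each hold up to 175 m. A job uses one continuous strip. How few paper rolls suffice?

Total = 135 + 135 + 125 + 100 + 40 + 40 = 575 m.
Lower bound: ⌈575/175⌉ = 4 paper rolls.
A packing using 4 paper rolls:
  roll 1: 135 + 40 = 175
  roll 2: 135 + 40 = 175
  roll 3: 125 = 125
  roll 4: 100 = 100
This matches the lower bound, so 4 is optimal.

4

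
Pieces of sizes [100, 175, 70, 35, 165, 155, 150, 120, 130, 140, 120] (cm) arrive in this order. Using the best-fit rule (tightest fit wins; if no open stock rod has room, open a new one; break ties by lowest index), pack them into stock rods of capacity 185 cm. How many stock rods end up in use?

9

  100 → stock rod 1 (new)  [load 100/185]
  175 → stock rod 2 (new)  [load 175/185]
  70 → stock rod 1  [load 170/185]
  35 → stock rod 3 (new)  [load 35/185]
  165 → stock rod 4 (new)  [load 165/185]
  155 → stock rod 5 (new)  [load 155/185]
  150 → stock rod 3  [load 185/185]
  120 → stock rod 6 (new)  [load 120/185]
  130 → stock rod 7 (new)  [load 130/185]
  140 → stock rod 8 (new)  [load 140/185]
  120 → stock rod 9 (new)  [load 120/185]
9 stock rods opened.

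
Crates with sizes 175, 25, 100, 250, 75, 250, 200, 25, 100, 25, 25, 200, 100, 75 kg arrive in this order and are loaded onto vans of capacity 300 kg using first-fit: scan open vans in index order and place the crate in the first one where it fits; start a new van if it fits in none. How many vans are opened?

6

  175 → van 1 (new)  [load 175/300]
  25 → van 1  [load 200/300]
  100 → van 1  [load 300/300]
  250 → van 2 (new)  [load 250/300]
  75 → van 3 (new)  [load 75/300]
  250 → van 4 (new)  [load 250/300]
  200 → van 3  [load 275/300]
  25 → van 2  [load 275/300]
  100 → van 5 (new)  [load 100/300]
  25 → van 2  [load 300/300]
  25 → van 3  [load 300/300]
  200 → van 5  [load 300/300]
  100 → van 6 (new)  [load 100/300]
  75 → van 6  [load 175/300]
6 vans opened.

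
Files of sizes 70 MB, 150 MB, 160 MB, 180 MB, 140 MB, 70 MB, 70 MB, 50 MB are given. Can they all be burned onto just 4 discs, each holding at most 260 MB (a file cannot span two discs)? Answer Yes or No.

A valid assignment using 4 discs:
  disc 1: 180 + 70 = 250
  disc 2: 160 + 70 = 230
  disc 3: 150 + 70 = 220
  disc 4: 140 + 50 = 190
Every load is within 260 MB, so 4 discs suffice.

Yes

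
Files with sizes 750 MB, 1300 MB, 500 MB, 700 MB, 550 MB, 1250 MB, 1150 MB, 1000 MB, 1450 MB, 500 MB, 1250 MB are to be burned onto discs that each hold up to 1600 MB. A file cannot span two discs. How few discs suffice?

Total = 1450 + 1300 + 1250 + 1250 + 1150 + 1000 + 750 + 700 + 550 + 500 + 500 = 10400 MB.
Lower bound: ⌈10400/1600⌉ = 7 discs.
A packing using 8 discs:
  disc 1: 1450 = 1450
  disc 2: 1300 = 1300
  disc 3: 1250 = 1250
  disc 4: 1250 = 1250
  disc 5: 1150 = 1150
  disc 6: 1000 + 550 = 1550
  disc 7: 750 + 700 = 1450
  disc 8: 500 + 500 = 1000
No arrangement into 7 discs stays within capacity, so 8 is optimal.

8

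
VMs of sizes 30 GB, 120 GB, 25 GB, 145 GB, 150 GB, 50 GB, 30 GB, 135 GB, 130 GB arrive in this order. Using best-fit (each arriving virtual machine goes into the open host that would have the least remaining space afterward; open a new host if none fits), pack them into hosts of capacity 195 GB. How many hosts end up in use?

5

  30 → host 1 (new)  [load 30/195]
  120 → host 1  [load 150/195]
  25 → host 1  [load 175/195]
  145 → host 2 (new)  [load 145/195]
  150 → host 3 (new)  [load 150/195]
  50 → host 2  [load 195/195]
  30 → host 3  [load 180/195]
  135 → host 4 (new)  [load 135/195]
  130 → host 5 (new)  [load 130/195]
5 hosts opened.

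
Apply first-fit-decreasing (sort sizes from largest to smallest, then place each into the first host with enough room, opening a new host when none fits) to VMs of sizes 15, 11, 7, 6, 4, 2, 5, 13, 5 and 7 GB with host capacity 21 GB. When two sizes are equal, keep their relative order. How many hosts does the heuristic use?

Sorted descending: 15, 13, 11, 7, 7, 6, 5, 5, 4, 2.
  15 → host 1 (new)  [load 15/21]
  13 → host 2 (new)  [load 13/21]
  11 → host 3 (new)  [load 11/21]
  7 → host 2  [load 20/21]
  7 → host 3  [load 18/21]
  6 → host 1  [load 21/21]
  5 → host 4 (new)  [load 5/21]
  5 → host 4  [load 10/21]
  4 → host 4  [load 14/21]
  2 → host 3  [load 20/21]
4 hosts opened.

4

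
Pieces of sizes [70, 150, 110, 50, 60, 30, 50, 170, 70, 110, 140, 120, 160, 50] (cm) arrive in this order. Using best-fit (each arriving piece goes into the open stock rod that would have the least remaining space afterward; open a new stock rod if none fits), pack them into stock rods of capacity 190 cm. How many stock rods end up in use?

  70 → stock rod 1 (new)  [load 70/190]
  150 → stock rod 2 (new)  [load 150/190]
  110 → stock rod 1  [load 180/190]
  50 → stock rod 3 (new)  [load 50/190]
  60 → stock rod 3  [load 110/190]
  30 → stock rod 2  [load 180/190]
  50 → stock rod 3  [load 160/190]
  170 → stock rod 4 (new)  [load 170/190]
  70 → stock rod 5 (new)  [load 70/190]
  110 → stock rod 5  [load 180/190]
  140 → stock rod 6 (new)  [load 140/190]
  120 → stock rod 7 (new)  [load 120/190]
  160 → stock rod 8 (new)  [load 160/190]
  50 → stock rod 6  [load 190/190]
8 stock rods opened.

8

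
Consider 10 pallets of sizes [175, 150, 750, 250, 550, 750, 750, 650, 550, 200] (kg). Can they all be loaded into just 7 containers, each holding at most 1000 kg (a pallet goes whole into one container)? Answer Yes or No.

A valid assignment using 6 containers:
  container 1: 750 + 250 = 1000
  container 2: 750 + 200 = 950
  container 3: 750 + 175 = 925
  container 4: 650 + 150 = 800
  container 5: 550 = 550
  container 6: 550 = 550
That uses only 6 ≤ 7, so 7 containers are enough.

Yes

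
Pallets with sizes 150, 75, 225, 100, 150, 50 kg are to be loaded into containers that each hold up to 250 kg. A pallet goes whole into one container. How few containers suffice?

4

Total = 225 + 150 + 150 + 100 + 75 + 50 = 750 kg.
Lower bound: ⌈750/250⌉ = 3 containers.
A packing using 4 containers:
  container 1: 225 = 225
  container 2: 150 + 100 = 250
  container 3: 150 + 75 = 225
  container 4: 50 = 50
No arrangement into 3 containers stays within capacity, so 4 is optimal.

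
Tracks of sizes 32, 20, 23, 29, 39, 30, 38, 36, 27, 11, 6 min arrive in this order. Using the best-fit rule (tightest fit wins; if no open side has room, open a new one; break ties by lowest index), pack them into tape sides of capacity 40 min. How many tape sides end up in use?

  32 → side 1 (new)  [load 32/40]
  20 → side 2 (new)  [load 20/40]
  23 → side 3 (new)  [load 23/40]
  29 → side 4 (new)  [load 29/40]
  39 → side 5 (new)  [load 39/40]
  30 → side 6 (new)  [load 30/40]
  38 → side 7 (new)  [load 38/40]
  36 → side 8 (new)  [load 36/40]
  27 → side 9 (new)  [load 27/40]
  11 → side 4  [load 40/40]
  6 → side 1  [load 38/40]
9 tape sides opened.

9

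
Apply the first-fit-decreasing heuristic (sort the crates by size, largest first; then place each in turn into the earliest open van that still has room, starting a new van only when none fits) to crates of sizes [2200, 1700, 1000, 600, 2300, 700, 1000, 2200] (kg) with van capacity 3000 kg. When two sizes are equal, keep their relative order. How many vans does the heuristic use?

5

Sorted descending: 2300, 2200, 2200, 1700, 1000, 1000, 700, 600.
  2300 → van 1 (new)  [load 2300/3000]
  2200 → van 2 (new)  [load 2200/3000]
  2200 → van 3 (new)  [load 2200/3000]
  1700 → van 4 (new)  [load 1700/3000]
  1000 → van 4  [load 2700/3000]
  1000 → van 5 (new)  [load 1000/3000]
  700 → van 1  [load 3000/3000]
  600 → van 2  [load 2800/3000]
5 vans opened.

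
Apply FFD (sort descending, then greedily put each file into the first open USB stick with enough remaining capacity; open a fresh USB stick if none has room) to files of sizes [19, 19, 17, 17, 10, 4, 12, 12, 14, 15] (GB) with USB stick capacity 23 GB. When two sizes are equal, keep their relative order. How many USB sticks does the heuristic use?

Sorted descending: 19, 19, 17, 17, 15, 14, 12, 12, 10, 4.
  19 → USB stick 1 (new)  [load 19/23]
  19 → USB stick 2 (new)  [load 19/23]
  17 → USB stick 3 (new)  [load 17/23]
  17 → USB stick 4 (new)  [load 17/23]
  15 → USB stick 5 (new)  [load 15/23]
  14 → USB stick 6 (new)  [load 14/23]
  12 → USB stick 7 (new)  [load 12/23]
  12 → USB stick 8 (new)  [load 12/23]
  10 → USB stick 7  [load 22/23]
  4 → USB stick 1  [load 23/23]
8 USB sticks opened.

8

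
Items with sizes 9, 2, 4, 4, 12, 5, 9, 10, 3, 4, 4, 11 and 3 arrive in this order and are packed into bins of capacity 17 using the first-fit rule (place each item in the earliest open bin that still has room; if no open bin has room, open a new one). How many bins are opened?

5

  9 → bin 1 (new)  [load 9/17]
  2 → bin 1  [load 11/17]
  4 → bin 1  [load 15/17]
  4 → bin 2 (new)  [load 4/17]
  12 → bin 2  [load 16/17]
  5 → bin 3 (new)  [load 5/17]
  9 → bin 3  [load 14/17]
  10 → bin 4 (new)  [load 10/17]
  3 → bin 3  [load 17/17]
  4 → bin 4  [load 14/17]
  4 → bin 5 (new)  [load 4/17]
  11 → bin 5  [load 15/17]
  3 → bin 4  [load 17/17]
5 bins opened.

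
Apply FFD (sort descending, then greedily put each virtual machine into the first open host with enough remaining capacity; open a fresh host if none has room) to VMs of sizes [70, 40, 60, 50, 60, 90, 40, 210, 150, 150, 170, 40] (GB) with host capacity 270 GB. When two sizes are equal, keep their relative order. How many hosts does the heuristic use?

5

Sorted descending: 210, 170, 150, 150, 90, 70, 60, 60, 50, 40, 40, 40.
  210 → host 1 (new)  [load 210/270]
  170 → host 2 (new)  [load 170/270]
  150 → host 3 (new)  [load 150/270]
  150 → host 4 (new)  [load 150/270]
  90 → host 2  [load 260/270]
  70 → host 3  [load 220/270]
  60 → host 1  [load 270/270]
  60 → host 4  [load 210/270]
  50 → host 3  [load 270/270]
  40 → host 4  [load 250/270]
  40 → host 5 (new)  [load 40/270]
  40 → host 5  [load 80/270]
5 hosts opened.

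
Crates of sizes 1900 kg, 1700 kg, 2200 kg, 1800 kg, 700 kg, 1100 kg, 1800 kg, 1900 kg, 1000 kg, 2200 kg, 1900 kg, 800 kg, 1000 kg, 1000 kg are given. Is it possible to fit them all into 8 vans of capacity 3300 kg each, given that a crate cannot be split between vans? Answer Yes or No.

Yes

A valid assignment using 8 vans:
  van 1: 2200 + 1100 = 3300
  van 2: 2200 + 1000 = 3200
  van 3: 1900 + 1000 = 2900
  van 4: 1900 + 1000 = 2900
  van 5: 1900 + 800 = 2700
  van 6: 1800 + 700 = 2500
  van 7: 1800 = 1800
  van 8: 1700 = 1700
Every load is within 3300 kg, so 8 vans suffice.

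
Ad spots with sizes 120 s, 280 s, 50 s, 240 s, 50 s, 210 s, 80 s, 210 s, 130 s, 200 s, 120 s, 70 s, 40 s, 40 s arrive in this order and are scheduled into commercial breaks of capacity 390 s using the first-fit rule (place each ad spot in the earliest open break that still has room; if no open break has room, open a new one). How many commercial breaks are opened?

  120 → break 1 (new)  [load 120/390]
  280 → break 2 (new)  [load 280/390]
  50 → break 1  [load 170/390]
  240 → break 3 (new)  [load 240/390]
  50 → break 1  [load 220/390]
  210 → break 4 (new)  [load 210/390]
  80 → break 1  [load 300/390]
  210 → break 5 (new)  [load 210/390]
  130 → break 3  [load 370/390]
  200 → break 6 (new)  [load 200/390]
  120 → break 4  [load 330/390]
  70 → break 1  [load 370/390]
  40 → break 2  [load 320/390]
  40 → break 2  [load 360/390]
6 commercial breaks opened.

6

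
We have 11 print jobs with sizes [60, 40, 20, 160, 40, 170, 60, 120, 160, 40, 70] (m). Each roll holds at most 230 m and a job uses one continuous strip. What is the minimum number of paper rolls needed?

5

Total = 170 + 160 + 160 + 120 + 70 + 60 + 60 + 40 + 40 + 40 + 20 = 940 m.
Lower bound: ⌈940/230⌉ = 5 paper rolls.
A packing using 5 paper rolls:
  roll 1: 170 + 60 = 230
  roll 2: 160 + 70 = 230
  roll 3: 160 + 60 = 220
  roll 4: 120 + 40 + 40 + 20 = 220
  roll 5: 40 = 40
This matches the lower bound, so 5 is optimal.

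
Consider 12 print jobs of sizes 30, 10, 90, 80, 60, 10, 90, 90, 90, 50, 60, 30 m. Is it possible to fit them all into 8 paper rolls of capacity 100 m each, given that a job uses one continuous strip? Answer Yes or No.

A valid assignment using 8 paper rolls:
  roll 1: 90 + 10 = 100
  roll 2: 90 + 10 = 100
  roll 3: 90 = 90
  roll 4: 90 = 90
  roll 5: 80 = 80
  roll 6: 60 + 30 = 90
  roll 7: 60 + 30 = 90
  roll 8: 50 = 50
Every load is within 100 m, so 8 paper rolls suffice.

Yes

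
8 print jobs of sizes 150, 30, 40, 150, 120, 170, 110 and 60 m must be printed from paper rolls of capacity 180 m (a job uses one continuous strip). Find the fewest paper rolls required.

Total = 170 + 150 + 150 + 120 + 110 + 60 + 40 + 30 = 830 m.
Lower bound: ⌈830/180⌉ = 5 paper rolls.
A packing using 5 paper rolls:
  roll 1: 170 = 170
  roll 2: 150 + 30 = 180
  roll 3: 150 = 150
  roll 4: 120 + 60 = 180
  roll 5: 110 + 40 = 150
This matches the lower bound, so 5 is optimal.

5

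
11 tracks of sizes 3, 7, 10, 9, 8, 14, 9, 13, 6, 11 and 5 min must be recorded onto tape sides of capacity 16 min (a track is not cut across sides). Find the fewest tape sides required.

7

Total = 14 + 13 + 11 + 10 + 9 + 9 + 8 + 7 + 6 + 5 + 3 = 95 min.
Lower bound: ⌈95/16⌉ = 6 tape sides.
A packing using 7 tape sides:
  side 1: 14 = 14
  side 2: 13 + 3 = 16
  side 3: 11 + 5 = 16
  side 4: 10 + 6 = 16
  side 5: 9 + 7 = 16
  side 6: 9 = 9
  side 7: 8 = 8
No arrangement into 6 tape sides stays within capacity, so 7 is optimal.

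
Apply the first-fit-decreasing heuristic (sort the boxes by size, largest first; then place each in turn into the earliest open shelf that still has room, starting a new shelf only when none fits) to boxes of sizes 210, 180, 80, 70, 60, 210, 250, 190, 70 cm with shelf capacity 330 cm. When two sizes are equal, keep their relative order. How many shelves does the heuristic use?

5

Sorted descending: 250, 210, 210, 190, 180, 80, 70, 70, 60.
  250 → shelf 1 (new)  [load 250/330]
  210 → shelf 2 (new)  [load 210/330]
  210 → shelf 3 (new)  [load 210/330]
  190 → shelf 4 (new)  [load 190/330]
  180 → shelf 5 (new)  [load 180/330]
  80 → shelf 1  [load 330/330]
  70 → shelf 2  [load 280/330]
  70 → shelf 3  [load 280/330]
  60 → shelf 4  [load 250/330]
5 shelves opened.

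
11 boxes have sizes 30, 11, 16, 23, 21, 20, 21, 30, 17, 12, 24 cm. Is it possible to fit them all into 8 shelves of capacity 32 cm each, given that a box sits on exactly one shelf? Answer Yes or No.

Total = 225 cm; ⌈225/32⌉ = 8.
The bound of 8 does not rule out 8, but exhaustive search shows no assignment into 8 shelves of capacity 32 cm exists — the minimum is 9.

No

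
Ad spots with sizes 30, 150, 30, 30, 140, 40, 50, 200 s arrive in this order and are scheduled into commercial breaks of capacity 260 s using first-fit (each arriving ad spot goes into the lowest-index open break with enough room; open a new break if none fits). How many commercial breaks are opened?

3

  30 → break 1 (new)  [load 30/260]
  150 → break 1  [load 180/260]
  30 → break 1  [load 210/260]
  30 → break 1  [load 240/260]
  140 → break 2 (new)  [load 140/260]
  40 → break 2  [load 180/260]
  50 → break 2  [load 230/260]
  200 → break 3 (new)  [load 200/260]
3 commercial breaks opened.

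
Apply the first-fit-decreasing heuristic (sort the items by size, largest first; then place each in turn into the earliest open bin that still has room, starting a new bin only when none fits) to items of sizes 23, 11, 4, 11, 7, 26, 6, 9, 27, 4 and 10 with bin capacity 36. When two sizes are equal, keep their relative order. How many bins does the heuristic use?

Sorted descending: 27, 26, 23, 11, 11, 10, 9, 7, 6, 4, 4.
  27 → bin 1 (new)  [load 27/36]
  26 → bin 2 (new)  [load 26/36]
  23 → bin 3 (new)  [load 23/36]
  11 → bin 3  [load 34/36]
  11 → bin 4 (new)  [load 11/36]
  10 → bin 2  [load 36/36]
  9 → bin 1  [load 36/36]
  7 → bin 4  [load 18/36]
  6 → bin 4  [load 24/36]
  4 → bin 4  [load 28/36]
  4 → bin 4  [load 32/36]
4 bins opened.

4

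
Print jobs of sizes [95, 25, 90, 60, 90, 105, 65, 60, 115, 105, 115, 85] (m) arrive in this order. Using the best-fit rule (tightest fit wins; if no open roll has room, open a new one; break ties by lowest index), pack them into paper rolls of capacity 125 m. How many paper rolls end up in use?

10

  95 → roll 1 (new)  [load 95/125]
  25 → roll 1  [load 120/125]
  90 → roll 2 (new)  [load 90/125]
  60 → roll 3 (new)  [load 60/125]
  90 → roll 4 (new)  [load 90/125]
  105 → roll 5 (new)  [load 105/125]
  65 → roll 3  [load 125/125]
  60 → roll 6 (new)  [load 60/125]
  115 → roll 7 (new)  [load 115/125]
  105 → roll 8 (new)  [load 105/125]
  115 → roll 9 (new)  [load 115/125]
  85 → roll 10 (new)  [load 85/125]
10 paper rolls opened.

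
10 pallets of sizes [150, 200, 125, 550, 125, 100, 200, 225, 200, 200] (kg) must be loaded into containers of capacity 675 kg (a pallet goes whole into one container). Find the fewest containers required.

Total = 550 + 225 + 200 + 200 + 200 + 200 + 150 + 125 + 125 + 100 = 2075 kg.
Lower bound: ⌈2075/675⌉ = 4 containers.
A packing using 4 containers:
  container 1: 550 + 125 = 675
  container 2: 225 + 200 + 200 = 625
  container 3: 200 + 200 + 150 + 125 = 675
  container 4: 100 = 100
This matches the lower bound, so 4 is optimal.

4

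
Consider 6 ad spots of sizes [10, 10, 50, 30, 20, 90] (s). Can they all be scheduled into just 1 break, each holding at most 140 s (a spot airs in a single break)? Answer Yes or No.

No

Total = 210 s; ⌈210/140⌉ = 2.
At least 2 commercial breaks are required, but only 1 is allowed.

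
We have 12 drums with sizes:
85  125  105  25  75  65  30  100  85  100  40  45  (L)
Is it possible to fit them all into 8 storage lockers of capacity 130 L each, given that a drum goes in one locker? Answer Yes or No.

A valid assignment using 8 storage lockers:
  locker 1: 125 = 125
  locker 2: 105 + 25 = 130
  locker 3: 100 + 30 = 130
  locker 4: 100 = 100
  locker 5: 85 + 45 = 130
  locker 6: 85 + 40 = 125
  locker 7: 75 = 75
  locker 8: 65 = 65
Every load is within 130 L, so 8 storage lockers suffice.

Yes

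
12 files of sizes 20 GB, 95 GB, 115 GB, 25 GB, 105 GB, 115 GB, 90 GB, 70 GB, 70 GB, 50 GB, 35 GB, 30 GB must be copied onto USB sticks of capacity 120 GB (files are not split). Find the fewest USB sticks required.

8

Total = 115 + 115 + 105 + 95 + 90 + 70 + 70 + 50 + 35 + 30 + 25 + 20 = 820 GB.
Lower bound: ⌈820/120⌉ = 7 USB sticks.
A packing using 8 USB sticks:
  USB stick 1: 115 = 115
  USB stick 2: 115 = 115
  USB stick 3: 105 = 105
  USB stick 4: 95 + 25 = 120
  USB stick 5: 90 + 30 = 120
  USB stick 6: 70 + 50 = 120
  USB stick 7: 70 + 35 = 105
  USB stick 8: 20 = 20
No arrangement into 7 USB sticks stays within capacity, so 8 is optimal.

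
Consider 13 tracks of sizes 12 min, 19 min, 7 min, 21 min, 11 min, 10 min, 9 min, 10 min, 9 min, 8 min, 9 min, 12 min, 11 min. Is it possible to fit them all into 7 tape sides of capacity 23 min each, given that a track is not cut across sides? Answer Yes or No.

No

Total = 148 min; ⌈148/23⌉ = 7.
The bound of 7 does not rule out 7, but exhaustive search shows no assignment into 7 tape sides of capacity 23 min exists — the minimum is 8.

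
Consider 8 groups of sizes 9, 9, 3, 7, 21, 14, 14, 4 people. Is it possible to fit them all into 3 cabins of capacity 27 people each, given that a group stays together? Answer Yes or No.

No

Total = 81 people; ⌈81/27⌉ = 3.
The bound of 3 does not rule out 3, but exhaustive search shows no assignment into 3 cabins of capacity 27 people exists — the minimum is 4.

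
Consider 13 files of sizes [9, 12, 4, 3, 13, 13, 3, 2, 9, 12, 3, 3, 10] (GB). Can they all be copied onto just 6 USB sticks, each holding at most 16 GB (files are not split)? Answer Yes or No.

No

Total = 96 GB; ⌈96/16⌉ = 6.
7 files each exceed half the capacity and cannot share a USB stick, forcing at least 7 USB sticks.
At least 7 USB sticks are required, but only 6 are allowed.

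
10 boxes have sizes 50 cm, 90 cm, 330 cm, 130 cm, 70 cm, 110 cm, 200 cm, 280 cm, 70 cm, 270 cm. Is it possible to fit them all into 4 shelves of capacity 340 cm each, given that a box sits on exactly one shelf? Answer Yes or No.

No

Total = 1600 cm; ⌈1600/340⌉ = 5.
At least 5 shelves are required, but only 4 are allowed.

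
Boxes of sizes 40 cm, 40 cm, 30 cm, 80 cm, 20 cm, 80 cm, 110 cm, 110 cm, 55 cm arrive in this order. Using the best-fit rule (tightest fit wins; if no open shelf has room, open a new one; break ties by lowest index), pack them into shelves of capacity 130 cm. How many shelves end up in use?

  40 → shelf 1 (new)  [load 40/130]
  40 → shelf 1  [load 80/130]
  30 → shelf 1  [load 110/130]
  80 → shelf 2 (new)  [load 80/130]
  20 → shelf 1  [load 130/130]
  80 → shelf 3 (new)  [load 80/130]
  110 → shelf 4 (new)  [load 110/130]
  110 → shelf 5 (new)  [load 110/130]
  55 → shelf 6 (new)  [load 55/130]
6 shelves opened.

6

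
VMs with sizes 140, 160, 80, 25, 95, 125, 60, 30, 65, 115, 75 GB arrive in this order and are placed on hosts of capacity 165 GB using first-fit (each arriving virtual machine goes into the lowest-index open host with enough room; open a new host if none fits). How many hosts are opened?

  140 → host 1 (new)  [load 140/165]
  160 → host 2 (new)  [load 160/165]
  80 → host 3 (new)  [load 80/165]
  25 → host 1  [load 165/165]
  95 → host 4 (new)  [load 95/165]
  125 → host 5 (new)  [load 125/165]
  60 → host 3  [load 140/165]
  30 → host 4  [load 125/165]
  65 → host 6 (new)  [load 65/165]
  115 → host 7 (new)  [load 115/165]
  75 → host 6  [load 140/165]
7 hosts opened.

7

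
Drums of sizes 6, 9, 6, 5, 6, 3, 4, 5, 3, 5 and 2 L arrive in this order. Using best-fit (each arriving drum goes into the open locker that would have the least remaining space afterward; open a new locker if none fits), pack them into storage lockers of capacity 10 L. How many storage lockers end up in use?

6

  6 → locker 1 (new)  [load 6/10]
  9 → locker 2 (new)  [load 9/10]
  6 → locker 3 (new)  [load 6/10]
  5 → locker 4 (new)  [load 5/10]
  6 → locker 5 (new)  [load 6/10]
  3 → locker 1  [load 9/10]
  4 → locker 3  [load 10/10]
  5 → locker 4  [load 10/10]
  3 → locker 5  [load 9/10]
  5 → locker 6 (new)  [load 5/10]
  2 → locker 6  [load 7/10]
6 storage lockers opened.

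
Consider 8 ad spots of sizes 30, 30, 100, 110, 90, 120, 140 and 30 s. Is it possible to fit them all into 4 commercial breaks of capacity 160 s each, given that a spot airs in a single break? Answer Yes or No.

Total = 650 s; ⌈650/160⌉ = 5.
At least 5 commercial breaks are required, but only 4 are allowed.

No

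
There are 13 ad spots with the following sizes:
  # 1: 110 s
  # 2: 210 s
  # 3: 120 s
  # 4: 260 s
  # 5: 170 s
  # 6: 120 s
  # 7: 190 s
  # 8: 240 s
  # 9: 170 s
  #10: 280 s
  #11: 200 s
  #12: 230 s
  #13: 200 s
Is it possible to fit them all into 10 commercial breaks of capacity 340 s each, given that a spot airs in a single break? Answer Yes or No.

Yes

A valid assignment using 9 commercial breaks:
  break 1: 280 = 280
  break 2: 260 = 260
  break 3: 240 = 240
  break 4: 230 + 110 = 340
  break 5: 210 + 120 = 330
  break 6: 200 + 120 = 320
  break 7: 200 = 200
  break 8: 190 = 190
  break 9: 170 + 170 = 340
That uses only 9 ≤ 10, so 10 commercial breaks are enough.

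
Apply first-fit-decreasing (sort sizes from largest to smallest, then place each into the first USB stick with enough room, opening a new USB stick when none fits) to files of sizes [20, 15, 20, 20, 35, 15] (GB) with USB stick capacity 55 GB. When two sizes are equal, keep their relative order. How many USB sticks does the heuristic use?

3

Sorted descending: 35, 20, 20, 20, 15, 15.
  35 → USB stick 1 (new)  [load 35/55]
  20 → USB stick 1  [load 55/55]
  20 → USB stick 2 (new)  [load 20/55]
  20 → USB stick 2  [load 40/55]
  15 → USB stick 2  [load 55/55]
  15 → USB stick 3 (new)  [load 15/55]
3 USB sticks opened.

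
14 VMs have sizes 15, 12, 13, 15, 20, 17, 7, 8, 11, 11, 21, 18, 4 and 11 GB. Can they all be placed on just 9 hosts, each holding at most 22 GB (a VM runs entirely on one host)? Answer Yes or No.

No

Total = 183 GB; ⌈183/22⌉ = 9.
The bound of 9 does not rule out 9, but exhaustive search shows no assignment into 9 hosts of capacity 22 GB exists — the minimum is 10.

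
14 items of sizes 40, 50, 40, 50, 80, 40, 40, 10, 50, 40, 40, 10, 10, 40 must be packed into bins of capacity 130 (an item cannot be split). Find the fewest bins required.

Total = 80 + 50 + 50 + 50 + 40 + 40 + 40 + 40 + 40 + 40 + 40 + 10 + 10 + 10 = 540.
Lower bound: ⌈540/130⌉ = 5 bins.
A packing using 5 bins:
  bin 1: 80 + 50 = 130
  bin 2: 50 + 50 + 10 + 10 + 10 = 130
  bin 3: 40 + 40 + 40 = 120
  bin 4: 40 + 40 + 40 = 120
  bin 5: 40 = 40
This matches the lower bound, so 5 is optimal.

5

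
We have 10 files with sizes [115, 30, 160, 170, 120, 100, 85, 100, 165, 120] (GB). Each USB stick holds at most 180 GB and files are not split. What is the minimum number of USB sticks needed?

9

Total = 170 + 165 + 160 + 120 + 120 + 115 + 100 + 100 + 85 + 30 = 1165 GB.
Lower bound: ⌈1165/180⌉ = 7 USB sticks.
Also, 8 files each exceed 90 GB, and no two of those can share a USB stick, so at least 8 USB sticks are needed.
A packing using 9 USB sticks:
  USB stick 1: 170 = 170
  USB stick 2: 165 = 165
  USB stick 3: 160 = 160
  USB stick 4: 120 + 30 = 150
  USB stick 5: 120 = 120
  USB stick 6: 115 = 115
  USB stick 7: 100 = 100
  USB stick 8: 100 = 100
  USB stick 9: 85 = 85
No arrangement into 8 USB sticks stays within capacity, so 9 is optimal.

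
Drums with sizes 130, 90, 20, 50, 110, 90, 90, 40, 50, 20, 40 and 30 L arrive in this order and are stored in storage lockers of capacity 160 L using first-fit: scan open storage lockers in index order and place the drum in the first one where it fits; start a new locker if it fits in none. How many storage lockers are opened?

  130 → locker 1 (new)  [load 130/160]
  90 → locker 2 (new)  [load 90/160]
  20 → locker 1  [load 150/160]
  50 → locker 2  [load 140/160]
  110 → locker 3 (new)  [load 110/160]
  90 → locker 4 (new)  [load 90/160]
  90 → locker 5 (new)  [load 90/160]
  40 → locker 3  [load 150/160]
  50 → locker 4  [load 140/160]
  20 → locker 2  [load 160/160]
  40 → locker 5  [load 130/160]
  30 → locker 5  [load 160/160]
5 storage lockers opened.

5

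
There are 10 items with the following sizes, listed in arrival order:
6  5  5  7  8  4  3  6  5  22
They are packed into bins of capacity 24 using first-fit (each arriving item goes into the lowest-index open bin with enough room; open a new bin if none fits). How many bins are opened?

4

  6 → bin 1 (new)  [load 6/24]
  5 → bin 1  [load 11/24]
  5 → bin 1  [load 16/24]
  7 → bin 1  [load 23/24]
  8 → bin 2 (new)  [load 8/24]
  4 → bin 2  [load 12/24]
  3 → bin 2  [load 15/24]
  6 → bin 2  [load 21/24]
  5 → bin 3 (new)  [load 5/24]
  22 → bin 4 (new)  [load 22/24]
4 bins opened.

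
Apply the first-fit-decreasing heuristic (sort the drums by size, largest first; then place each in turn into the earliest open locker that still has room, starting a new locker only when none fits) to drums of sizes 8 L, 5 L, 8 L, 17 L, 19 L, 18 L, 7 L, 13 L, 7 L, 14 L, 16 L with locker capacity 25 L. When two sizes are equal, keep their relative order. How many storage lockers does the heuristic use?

6

Sorted descending: 19, 18, 17, 16, 14, 13, 8, 8, 7, 7, 5.
  19 → locker 1 (new)  [load 19/25]
  18 → locker 2 (new)  [load 18/25]
  17 → locker 3 (new)  [load 17/25]
  16 → locker 4 (new)  [load 16/25]
  14 → locker 5 (new)  [load 14/25]
  13 → locker 6 (new)  [load 13/25]
  8 → locker 3  [load 25/25]
  8 → locker 4  [load 24/25]
  7 → locker 2  [load 25/25]
  7 → locker 5  [load 21/25]
  5 → locker 1  [load 24/25]
6 storage lockers opened.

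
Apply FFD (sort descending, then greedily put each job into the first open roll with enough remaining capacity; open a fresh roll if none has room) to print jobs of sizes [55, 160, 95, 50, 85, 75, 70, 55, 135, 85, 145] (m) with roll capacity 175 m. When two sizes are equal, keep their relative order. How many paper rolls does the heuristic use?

7

Sorted descending: 160, 145, 135, 95, 85, 85, 75, 70, 55, 55, 50.
  160 → roll 1 (new)  [load 160/175]
  145 → roll 2 (new)  [load 145/175]
  135 → roll 3 (new)  [load 135/175]
  95 → roll 4 (new)  [load 95/175]
  85 → roll 5 (new)  [load 85/175]
  85 → roll 5  [load 170/175]
  75 → roll 4  [load 170/175]
  70 → roll 6 (new)  [load 70/175]
  55 → roll 6  [load 125/175]
  55 → roll 7 (new)  [load 55/175]
  50 → roll 6  [load 175/175]
7 paper rolls opened.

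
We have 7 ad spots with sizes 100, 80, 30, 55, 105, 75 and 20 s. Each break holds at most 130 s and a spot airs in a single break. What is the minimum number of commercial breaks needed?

4

Total = 105 + 100 + 80 + 75 + 55 + 30 + 20 = 465 s.
Lower bound: ⌈465/130⌉ = 4 commercial breaks.
A packing using 4 commercial breaks:
  break 1: 105 + 20 = 125
  break 2: 100 + 30 = 130
  break 3: 80 = 80
  break 4: 75 + 55 = 130
This matches the lower bound, so 4 is optimal.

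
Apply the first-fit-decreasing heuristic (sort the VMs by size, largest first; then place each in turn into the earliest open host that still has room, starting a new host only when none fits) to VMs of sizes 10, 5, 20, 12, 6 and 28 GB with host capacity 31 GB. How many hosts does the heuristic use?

3

Sorted descending: 28, 20, 12, 10, 6, 5.
  28 → host 1 (new)  [load 28/31]
  20 → host 2 (new)  [load 20/31]
  12 → host 3 (new)  [load 12/31]
  10 → host 2  [load 30/31]
  6 → host 3  [load 18/31]
  5 → host 3  [load 23/31]
3 hosts opened.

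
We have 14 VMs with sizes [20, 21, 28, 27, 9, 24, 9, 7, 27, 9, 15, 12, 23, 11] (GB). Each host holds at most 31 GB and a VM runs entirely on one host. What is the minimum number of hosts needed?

Total = 28 + 27 + 27 + 24 + 23 + 21 + 20 + 15 + 12 + 11 + 9 + 9 + 9 + 7 = 242 GB.
Lower bound: ⌈242/31⌉ = 8 hosts.
A packing using 9 hosts:
  host 1: 28 = 28
  host 2: 27 = 27
  host 3: 27 = 27
  host 4: 24 + 7 = 31
  host 5: 23 = 23
  host 6: 21 + 9 = 30
  host 7: 20 + 11 = 31
  host 8: 15 + 12 = 27
  host 9: 9 + 9 = 18
No arrangement into 8 hosts stays within capacity, so 9 is optimal.

9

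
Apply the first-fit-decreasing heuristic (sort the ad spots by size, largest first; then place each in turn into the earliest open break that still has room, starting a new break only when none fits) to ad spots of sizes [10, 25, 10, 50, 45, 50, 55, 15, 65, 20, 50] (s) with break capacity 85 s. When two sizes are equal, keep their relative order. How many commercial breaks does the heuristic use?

6

Sorted descending: 65, 55, 50, 50, 50, 45, 25, 20, 15, 10, 10.
  65 → break 1 (new)  [load 65/85]
  55 → break 2 (new)  [load 55/85]
  50 → break 3 (new)  [load 50/85]
  50 → break 4 (new)  [load 50/85]
  50 → break 5 (new)  [load 50/85]
  45 → break 6 (new)  [load 45/85]
  25 → break 2  [load 80/85]
  20 → break 1  [load 85/85]
  15 → break 3  [load 65/85]
  10 → break 3  [load 75/85]
  10 → break 3  [load 85/85]
6 commercial breaks opened.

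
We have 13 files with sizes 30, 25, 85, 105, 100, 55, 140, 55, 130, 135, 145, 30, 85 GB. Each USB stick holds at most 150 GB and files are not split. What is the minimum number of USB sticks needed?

Total = 145 + 140 + 135 + 130 + 105 + 100 + 85 + 85 + 55 + 55 + 30 + 30 + 25 = 1120 GB.
Lower bound: ⌈1120/150⌉ = 8 USB sticks.
A packing using 9 USB sticks:
  USB stick 1: 145 = 145
  USB stick 2: 140 = 140
  USB stick 3: 135 = 135
  USB stick 4: 130 = 130
  USB stick 5: 105 + 30 = 135
  USB stick 6: 100 + 30 = 130
  USB stick 7: 85 + 55 = 140
  USB stick 8: 85 + 55 = 140
  USB stick 9: 25 = 25
No arrangement into 8 USB sticks stays within capacity, so 9 is optimal.

9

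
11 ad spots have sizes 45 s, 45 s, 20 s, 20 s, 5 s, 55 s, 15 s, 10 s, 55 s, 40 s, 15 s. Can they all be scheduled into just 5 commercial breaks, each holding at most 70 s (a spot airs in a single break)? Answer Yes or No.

A valid assignment using 5 commercial breaks:
  break 1: 55 + 15 = 70
  break 2: 55 + 15 = 70
  break 3: 45 + 20 + 5 = 70
  break 4: 45 + 20 = 65
  break 5: 40 + 10 = 50
Every load is within 70 s, so 5 commercial breaks suffice.

Yes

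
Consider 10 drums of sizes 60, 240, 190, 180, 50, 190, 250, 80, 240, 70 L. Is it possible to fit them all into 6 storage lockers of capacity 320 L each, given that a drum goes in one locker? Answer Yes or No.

A valid assignment using 6 storage lockers:
  locker 1: 250 + 70 = 320
  locker 2: 240 + 80 = 320
  locker 3: 240 + 60 = 300
  locker 4: 190 + 50 = 240
  locker 5: 190 = 190
  locker 6: 180 = 180
Every load is within 320 L, so 6 storage lockers suffice.

Yes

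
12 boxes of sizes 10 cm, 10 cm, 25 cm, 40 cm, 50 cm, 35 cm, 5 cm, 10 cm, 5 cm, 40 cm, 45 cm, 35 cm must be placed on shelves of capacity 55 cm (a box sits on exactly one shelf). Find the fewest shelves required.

Total = 50 + 45 + 40 + 40 + 35 + 35 + 25 + 10 + 10 + 10 + 5 + 5 = 310 cm.
Lower bound: ⌈310/55⌉ = 6 shelves.
A packing using 7 shelves:
  shelf 1: 50 + 5 = 55
  shelf 2: 45 + 10 = 55
  shelf 3: 40 + 10 + 5 = 55
  shelf 4: 40 + 10 = 50
  shelf 5: 35 = 35
  shelf 6: 35 = 35
  shelf 7: 25 = 25
No arrangement into 6 shelves stays within capacity, so 7 is optimal.

7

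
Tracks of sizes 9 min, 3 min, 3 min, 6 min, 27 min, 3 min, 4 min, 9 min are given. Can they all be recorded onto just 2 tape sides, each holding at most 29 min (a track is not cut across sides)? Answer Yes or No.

Total = 64 min; ⌈64/29⌉ = 3.
At least 3 tape sides are required, but only 2 are allowed.

No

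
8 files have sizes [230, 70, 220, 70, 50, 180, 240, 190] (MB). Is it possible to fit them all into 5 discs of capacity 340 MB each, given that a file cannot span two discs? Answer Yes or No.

A valid assignment using 5 discs:
  disc 1: 240 + 70 = 310
  disc 2: 230 + 70 = 300
  disc 3: 220 + 50 = 270
  disc 4: 190 = 190
  disc 5: 180 = 180
Every load is within 340 MB, so 5 discs suffice.

Yes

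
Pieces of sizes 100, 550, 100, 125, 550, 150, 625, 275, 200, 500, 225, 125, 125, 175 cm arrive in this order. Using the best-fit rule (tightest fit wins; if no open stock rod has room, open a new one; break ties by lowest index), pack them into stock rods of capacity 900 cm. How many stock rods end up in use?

  100 → stock rod 1 (new)  [load 100/900]
  550 → stock rod 1  [load 650/900]
  100 → stock rod 1  [load 750/900]
  125 → stock rod 1  [load 875/900]
  550 → stock rod 2 (new)  [load 550/900]
  150 → stock rod 2  [load 700/900]
  625 → stock rod 3 (new)  [load 625/900]
  275 → stock rod 3  [load 900/900]
  200 → stock rod 2  [load 900/900]
  500 → stock rod 4 (new)  [load 500/900]
  225 → stock rod 4  [load 725/900]
  125 → stock rod 4  [load 850/900]
  125 → stock rod 5 (new)  [load 125/900]
  175 → stock rod 5  [load 300/900]
5 stock rods opened.

5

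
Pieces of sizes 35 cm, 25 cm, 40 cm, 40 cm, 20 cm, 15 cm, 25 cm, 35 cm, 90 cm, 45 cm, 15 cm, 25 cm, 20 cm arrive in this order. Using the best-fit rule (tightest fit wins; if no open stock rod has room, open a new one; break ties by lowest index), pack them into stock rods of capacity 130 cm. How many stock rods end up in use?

4

  35 → stock rod 1 (new)  [load 35/130]
  25 → stock rod 1  [load 60/130]
  40 → stock rod 1  [load 100/130]
  40 → stock rod 2 (new)  [load 40/130]
  20 → stock rod 1  [load 120/130]
  15 → stock rod 2  [load 55/130]
  25 → stock rod 2  [load 80/130]
  35 → stock rod 2  [load 115/130]
  90 → stock rod 3 (new)  [load 90/130]
  45 → stock rod 4 (new)  [load 45/130]
  15 → stock rod 2  [load 130/130]
  25 → stock rod 3  [load 115/130]
  20 → stock rod 4  [load 65/130]
4 stock rods opened.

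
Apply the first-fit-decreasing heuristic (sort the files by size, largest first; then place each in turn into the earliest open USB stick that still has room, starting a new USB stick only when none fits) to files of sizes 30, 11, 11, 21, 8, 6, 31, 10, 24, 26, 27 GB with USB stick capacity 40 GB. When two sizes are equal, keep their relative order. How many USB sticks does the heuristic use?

6

Sorted descending: 31, 30, 27, 26, 24, 21, 11, 11, 10, 8, 6.
  31 → USB stick 1 (new)  [load 31/40]
  30 → USB stick 2 (new)  [load 30/40]
  27 → USB stick 3 (new)  [load 27/40]
  26 → USB stick 4 (new)  [load 26/40]
  24 → USB stick 5 (new)  [load 24/40]
  21 → USB stick 6 (new)  [load 21/40]
  11 → USB stick 3  [load 38/40]
  11 → USB stick 4  [load 37/40]
  10 → USB stick 2  [load 40/40]
  8 → USB stick 1  [load 39/40]
  6 → USB stick 5  [load 30/40]
6 USB sticks opened.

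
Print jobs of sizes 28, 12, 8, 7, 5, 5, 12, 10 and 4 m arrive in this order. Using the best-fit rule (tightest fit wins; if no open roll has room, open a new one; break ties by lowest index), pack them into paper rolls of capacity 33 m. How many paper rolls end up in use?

3

  28 → roll 1 (new)  [load 28/33]
  12 → roll 2 (new)  [load 12/33]
  8 → roll 2  [load 20/33]
  7 → roll 2  [load 27/33]
  5 → roll 1  [load 33/33]
  5 → roll 2  [load 32/33]
  12 → roll 3 (new)  [load 12/33]
  10 → roll 3  [load 22/33]
  4 → roll 3  [load 26/33]
3 paper rolls opened.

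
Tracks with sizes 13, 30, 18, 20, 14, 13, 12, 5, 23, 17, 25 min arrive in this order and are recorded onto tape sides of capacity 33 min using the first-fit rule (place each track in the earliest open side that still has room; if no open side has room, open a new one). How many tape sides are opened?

7

  13 → side 1 (new)  [load 13/33]
  30 → side 2 (new)  [load 30/33]
  18 → side 1  [load 31/33]
  20 → side 3 (new)  [load 20/33]
  14 → side 4 (new)  [load 14/33]
  13 → side 3  [load 33/33]
  12 → side 4  [load 26/33]
  5 → side 4  [load 31/33]
  23 → side 5 (new)  [load 23/33]
  17 → side 6 (new)  [load 17/33]
  25 → side 7 (new)  [load 25/33]
7 tape sides opened.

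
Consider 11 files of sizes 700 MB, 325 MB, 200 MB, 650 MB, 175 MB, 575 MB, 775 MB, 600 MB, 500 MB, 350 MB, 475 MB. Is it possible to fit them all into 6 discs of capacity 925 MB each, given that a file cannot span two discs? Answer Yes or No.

No

Total = 5325 MB; ⌈5325/925⌉ = 6.
7 files each exceed half the capacity and cannot share a disc, forcing at least 7 discs.
At least 7 discs are required, but only 6 are allowed.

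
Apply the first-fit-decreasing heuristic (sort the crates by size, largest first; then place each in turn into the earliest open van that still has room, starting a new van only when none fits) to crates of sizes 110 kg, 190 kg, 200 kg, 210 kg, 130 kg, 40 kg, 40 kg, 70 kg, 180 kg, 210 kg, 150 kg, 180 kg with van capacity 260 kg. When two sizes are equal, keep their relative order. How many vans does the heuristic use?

Sorted descending: 210, 210, 200, 190, 180, 180, 150, 130, 110, 70, 40, 40.
  210 → van 1 (new)  [load 210/260]
  210 → van 2 (new)  [load 210/260]
  200 → van 3 (new)  [load 200/260]
  190 → van 4 (new)  [load 190/260]
  180 → van 5 (new)  [load 180/260]
  180 → van 6 (new)  [load 180/260]
  150 → van 7 (new)  [load 150/260]
  130 → van 8 (new)  [load 130/260]
  110 → van 7  [load 260/260]
  70 → van 4  [load 260/260]
  40 → van 1  [load 250/260]
  40 → van 2  [load 250/260]
8 vans opened.

8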